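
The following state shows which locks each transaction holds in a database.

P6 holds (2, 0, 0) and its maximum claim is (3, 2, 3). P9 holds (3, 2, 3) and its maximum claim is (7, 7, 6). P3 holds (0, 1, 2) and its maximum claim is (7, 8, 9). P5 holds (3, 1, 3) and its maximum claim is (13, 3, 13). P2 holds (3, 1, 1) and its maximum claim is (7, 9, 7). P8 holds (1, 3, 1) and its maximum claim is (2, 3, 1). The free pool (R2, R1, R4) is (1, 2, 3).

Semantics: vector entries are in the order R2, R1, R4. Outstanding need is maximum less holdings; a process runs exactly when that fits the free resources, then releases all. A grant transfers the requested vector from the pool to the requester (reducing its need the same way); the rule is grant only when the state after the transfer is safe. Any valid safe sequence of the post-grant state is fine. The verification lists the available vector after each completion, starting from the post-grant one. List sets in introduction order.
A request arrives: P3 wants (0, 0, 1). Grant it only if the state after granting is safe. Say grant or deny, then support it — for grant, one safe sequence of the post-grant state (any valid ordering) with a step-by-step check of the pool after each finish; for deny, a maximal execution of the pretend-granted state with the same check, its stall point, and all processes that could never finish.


GRANT. The post-grant state is safe; one safe sequence: P8, P6, P9, P3, P2, P5.
Key observation: the grant leaves (1, 2, 2) free — enough for P8, whose release restarts the cascade.
Step-by-step check of the post-grant state:
  pool = (1, 2, 2)
  P8 needs (1, 0, 0) <= (1, 2, 2) -> finishes; pool += (1, 3, 1) = (2, 5, 3)
  P6 needs (1, 2, 3) <= (2, 5, 3) -> finishes; pool += (2, 0, 0) = (4, 5, 3)
  P9 needs (4, 5, 3) <= (4, 5, 3) -> finishes; pool += (3, 2, 3) = (7, 7, 6)
  P3 needs (7, 7, 6) <= (7, 7, 6) -> finishes; pool += (0, 1, 3) = (7, 8, 9)
  P2 needs (4, 8, 6) <= (7, 8, 9) -> finishes; pool += (3, 1, 1) = (10, 9, 10)
  P5 needs (10, 2, 10) <= (10, 9, 10) -> finishes; pool += (3, 1, 3) = (13, 10, 13)


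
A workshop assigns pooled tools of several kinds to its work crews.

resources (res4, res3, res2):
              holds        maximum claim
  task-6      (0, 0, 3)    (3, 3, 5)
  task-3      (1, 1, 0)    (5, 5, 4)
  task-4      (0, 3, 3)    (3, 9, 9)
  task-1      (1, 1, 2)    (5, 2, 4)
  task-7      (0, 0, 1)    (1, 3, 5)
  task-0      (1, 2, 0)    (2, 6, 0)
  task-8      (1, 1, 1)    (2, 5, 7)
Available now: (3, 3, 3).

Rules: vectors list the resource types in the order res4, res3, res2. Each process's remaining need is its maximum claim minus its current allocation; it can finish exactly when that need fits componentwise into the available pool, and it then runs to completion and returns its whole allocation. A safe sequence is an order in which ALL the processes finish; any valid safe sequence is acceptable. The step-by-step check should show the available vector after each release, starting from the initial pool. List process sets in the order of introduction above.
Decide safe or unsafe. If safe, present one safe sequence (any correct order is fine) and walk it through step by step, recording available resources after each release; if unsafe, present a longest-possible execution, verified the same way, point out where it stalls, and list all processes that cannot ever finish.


UNSAFE.
Key observation: after task-6, task-7 the pool peaks at (3, 3, 7), and each blocked process is short somewhere: task-3 on res4, res3; task-4 on res3; task-1 on res4; task-0 on res3; task-8 on res3.
Going as far as possible: task-6, task-7; after that, nothing fits. Verifying each step:
  pool = (3, 3, 3)
  task-6 needs (3, 3, 2) <= (3, 3, 3) -> finishes; pool += (0, 0, 3) = (3, 3, 6)
  task-7 needs (1, 3, 4) <= (3, 3, 6) -> finishes; pool += (0, 0, 1) = (3, 3, 7)
  blocked: task-3 wants (4, 4, 4), pool (3, 3, 7) — not enough res4 and res3
  blocked: task-4 wants (3, 6, 6), pool (3, 3, 7) — not enough res3
  blocked: task-1 wants (4, 1, 2), pool (3, 3, 7) — not enough res4
  blocked: task-0 wants (1, 4, 0), pool (3, 3, 7) — not enough res3
  blocked: task-8 wants (1, 4, 6), pool (3, 3, 7) — not enough res3
Processes that can never finish: task-3, task-4, task-1, task-0 and task-8.


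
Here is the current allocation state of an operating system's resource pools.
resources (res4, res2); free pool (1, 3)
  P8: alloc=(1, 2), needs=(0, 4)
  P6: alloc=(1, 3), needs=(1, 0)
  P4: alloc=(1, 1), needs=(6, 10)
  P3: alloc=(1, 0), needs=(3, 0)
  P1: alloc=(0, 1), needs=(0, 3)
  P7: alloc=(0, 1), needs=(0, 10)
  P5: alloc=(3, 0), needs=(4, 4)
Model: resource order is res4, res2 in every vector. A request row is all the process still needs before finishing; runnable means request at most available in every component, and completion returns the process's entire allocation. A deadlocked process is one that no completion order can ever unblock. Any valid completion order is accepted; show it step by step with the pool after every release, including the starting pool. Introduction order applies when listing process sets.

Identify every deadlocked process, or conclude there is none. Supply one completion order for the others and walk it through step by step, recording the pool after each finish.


Deadlocked set: P4 and P7.
Key observation: P6, P1, P8, P3, P5 can finish, but then (7, 9) is all there is, and the blocked group's res2 demands exceed it.
One completion order for the rest: P6, P1, P8, P3, P5. Verifying each step:
  pool = (1, 3)
  run P6 (needs (1, 0), free (1, 3)); after release of (1, 3) the pool is (2, 6)
  run P1 (needs (0, 3), free (2, 6)); after release of (0, 1) the pool is (2, 7)
  run P8 (needs (0, 4), free (2, 7)); after release of (1, 2) the pool is (3, 9)
  run P3 (needs (3, 0), free (3, 9)); after release of (1, 0) the pool is (4, 9)
  run P5 (needs (4, 4), free (4, 9)); after release of (3, 0) the pool is (7, 9)
The blocked processes can never fit:
  P4 cannot run: need (6, 10) vs free (7, 9) (insufficient res2)
  P7 cannot run: need (0, 10) vs free (7, 9) (insufficient res2)


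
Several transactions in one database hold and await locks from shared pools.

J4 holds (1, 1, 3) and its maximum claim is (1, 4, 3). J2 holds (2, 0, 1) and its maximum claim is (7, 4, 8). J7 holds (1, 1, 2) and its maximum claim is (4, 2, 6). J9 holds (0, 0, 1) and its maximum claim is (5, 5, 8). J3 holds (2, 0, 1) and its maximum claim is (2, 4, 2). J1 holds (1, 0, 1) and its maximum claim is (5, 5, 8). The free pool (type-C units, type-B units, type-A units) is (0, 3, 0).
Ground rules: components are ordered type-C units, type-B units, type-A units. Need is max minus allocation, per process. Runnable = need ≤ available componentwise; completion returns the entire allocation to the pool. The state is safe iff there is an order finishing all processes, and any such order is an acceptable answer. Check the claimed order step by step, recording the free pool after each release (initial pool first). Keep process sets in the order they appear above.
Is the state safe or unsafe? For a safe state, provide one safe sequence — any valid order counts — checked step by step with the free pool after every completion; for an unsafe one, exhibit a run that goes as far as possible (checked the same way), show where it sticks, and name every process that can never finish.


The state is UNSAFE.
Key observation: even finishing J4, J3, J7 leaves just (4, 5, 6) free — too little type-A units for any of the remaining processes.
A maximal execution: J4, J3, J7 — then nothing else fits. Step-by-step check:
  pool = (0, 3, 0)
  J4 needs (0, 3, 0) <= (0, 3, 0) -> finishes; pool += (1, 1, 3) = (1, 4, 3)
  J3 needs (0, 4, 1) <= (1, 4, 3) -> finishes; pool += (2, 0, 1) = (3, 4, 4)
  J7 needs (3, 1, 4) <= (3, 4, 4) -> finishes; pool += (1, 1, 2) = (4, 5, 6)
  blocked: J2 wants (5, 4, 7), pool (4, 5, 6) — not enough type-C units and type-A units
  blocked: J9 wants (5, 5, 7), pool (4, 5, 6) — not enough type-C units and type-A units
  blocked: J1 wants (4, 5, 7), pool (4, 5, 6) — not enough type-A units
Permanently blocked: J2, J9 and J1.


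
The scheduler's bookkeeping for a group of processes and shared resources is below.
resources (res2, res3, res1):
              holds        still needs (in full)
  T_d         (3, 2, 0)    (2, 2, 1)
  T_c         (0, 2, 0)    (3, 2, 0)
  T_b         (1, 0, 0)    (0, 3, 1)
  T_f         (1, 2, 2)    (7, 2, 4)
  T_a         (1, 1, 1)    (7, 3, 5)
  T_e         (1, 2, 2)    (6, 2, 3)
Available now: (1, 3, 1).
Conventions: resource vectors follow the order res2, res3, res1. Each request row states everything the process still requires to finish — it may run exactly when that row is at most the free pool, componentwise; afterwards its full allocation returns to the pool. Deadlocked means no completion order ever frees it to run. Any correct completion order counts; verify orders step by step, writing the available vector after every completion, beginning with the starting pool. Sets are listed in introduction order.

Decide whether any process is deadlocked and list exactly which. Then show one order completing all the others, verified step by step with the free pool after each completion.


The deadlocked set is T_f, T_a and T_e.
Key observation: even finishing T_b, T_d, T_c leaves just (5, 7, 1) free — too little res2 for any of the remaining processes.
One completion order for the rest: T_b, T_d, T_c. Verifying each step:
  pool = (1, 3, 1)
  T_b needs (0, 3, 1) <= (1, 3, 1) -> finishes; pool += (1, 0, 0) = (2, 3, 1)
  T_d needs (2, 2, 1) <= (2, 3, 1) -> finishes; pool += (3, 2, 0) = (5, 5, 1)
  T_c needs (3, 2, 0) <= (5, 5, 1) -> finishes; pool += (0, 2, 0) = (5, 7, 1)
The blocked processes can never fit:
  T_f still needs (7, 2, 4) but only (5, 7, 1) is free — short on res2 and res1
  T_a still needs (7, 3, 5) but only (5, 7, 1) is free — short on res2 and res1
  T_e still needs (6, 2, 3) but only (5, 7, 1) is free — short on res2 and res1


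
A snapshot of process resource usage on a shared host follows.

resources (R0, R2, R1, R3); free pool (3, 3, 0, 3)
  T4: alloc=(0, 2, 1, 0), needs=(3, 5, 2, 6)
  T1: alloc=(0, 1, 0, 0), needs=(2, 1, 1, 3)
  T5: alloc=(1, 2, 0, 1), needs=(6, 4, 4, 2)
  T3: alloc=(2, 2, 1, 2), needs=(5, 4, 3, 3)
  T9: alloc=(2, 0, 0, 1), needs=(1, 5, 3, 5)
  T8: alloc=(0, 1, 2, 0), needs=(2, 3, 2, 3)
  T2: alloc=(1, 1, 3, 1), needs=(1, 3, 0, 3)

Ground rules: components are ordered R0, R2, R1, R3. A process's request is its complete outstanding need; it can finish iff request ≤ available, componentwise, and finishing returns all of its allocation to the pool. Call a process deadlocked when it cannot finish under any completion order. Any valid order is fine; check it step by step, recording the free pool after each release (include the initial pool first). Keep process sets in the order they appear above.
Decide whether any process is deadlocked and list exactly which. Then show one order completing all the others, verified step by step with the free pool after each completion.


The deadlocked set is T4, T5, T3 and T9.
Key observation: after T2, T1, T8 the pool peaks at (4, 6, 5, 4), and each blocked process is short somewhere: T4 on R3; T5 on R0; T3 on R0; T9 on R3.
One completion order for the rest: T2, T1, T8. Check, step by step:
  pool = (3, 3, 0, 3)
  run T2 (needs (1, 3, 0, 3), free (3, 3, 0, 3)); after release of (1, 1, 3, 1) the pool is (4, 4, 3, 4)
  run T1 (needs (2, 1, 1, 3), free (4, 4, 3, 4)); after release of (0, 1, 0, 0) the pool is (4, 5, 3, 4)
  run T8 (needs (2, 3, 2, 3), free (4, 5, 3, 4)); after release of (0, 1, 2, 0) the pool is (4, 6, 5, 4)
The stuck group stays short no matter what:
  T4 cannot run: need (3, 5, 2, 6) vs free (4, 6, 5, 4) (insufficient R3)
  T5 cannot run: need (6, 4, 4, 2) vs free (4, 6, 5, 4) (insufficient R0)
  T3 cannot run: need (5, 4, 3, 3) vs free (4, 6, 5, 4) (insufficient R0)
  T9 cannot run: need (1, 5, 3, 5) vs free (4, 6, 5, 4) (insufficient R3)


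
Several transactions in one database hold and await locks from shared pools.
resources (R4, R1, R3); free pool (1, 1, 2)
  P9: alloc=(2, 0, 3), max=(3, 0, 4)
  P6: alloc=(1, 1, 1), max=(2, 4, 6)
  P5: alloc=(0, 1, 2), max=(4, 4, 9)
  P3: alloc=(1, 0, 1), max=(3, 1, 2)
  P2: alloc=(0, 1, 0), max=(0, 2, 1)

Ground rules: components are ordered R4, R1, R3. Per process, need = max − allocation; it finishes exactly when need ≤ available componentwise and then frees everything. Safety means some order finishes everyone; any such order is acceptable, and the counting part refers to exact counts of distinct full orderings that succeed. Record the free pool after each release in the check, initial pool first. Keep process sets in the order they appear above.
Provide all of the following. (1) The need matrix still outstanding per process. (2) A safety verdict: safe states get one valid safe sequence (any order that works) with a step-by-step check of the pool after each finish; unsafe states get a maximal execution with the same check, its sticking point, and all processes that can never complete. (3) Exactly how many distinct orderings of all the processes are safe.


(1) Remaining need (order R4, R1, R3):
  P9: (1, 0, 1)
  P6: (1, 3, 5)
  P5: (4, 3, 7)
  P3: (2, 1, 1)
  P2: (0, 1, 1)
(2) UNSAFE.
Key observation: the wall is R1: completing P2, P9, P3 brings the pool only to (4, 2, 6), and all the rest need more.
A maximal execution: P2, P9, P3 — then nothing else fits. Check, step by step:
  pool = (1, 1, 2)
  P2 needs (0, 1, 1) <= (1, 1, 2) -> finishes; pool += (0, 1, 0) = (1, 2, 2)
  P9 needs (1, 0, 1) <= (1, 2, 2) -> finishes; pool += (2, 0, 3) = (3, 2, 5)
  P3 needs (2, 1, 1) <= (3, 2, 5) -> finishes; pool += (1, 0, 1) = (4, 2, 6)
  blocked: P6 wants (1, 3, 5), pool (4, 2, 6) — not enough R1
  blocked: P5 wants (4, 3, 7), pool (4, 2, 6) — not enough R1 and R3
Processes that can never finish: P6 and P5.
(3) Exactly 0 of the possible complete orderings are safe sequences.


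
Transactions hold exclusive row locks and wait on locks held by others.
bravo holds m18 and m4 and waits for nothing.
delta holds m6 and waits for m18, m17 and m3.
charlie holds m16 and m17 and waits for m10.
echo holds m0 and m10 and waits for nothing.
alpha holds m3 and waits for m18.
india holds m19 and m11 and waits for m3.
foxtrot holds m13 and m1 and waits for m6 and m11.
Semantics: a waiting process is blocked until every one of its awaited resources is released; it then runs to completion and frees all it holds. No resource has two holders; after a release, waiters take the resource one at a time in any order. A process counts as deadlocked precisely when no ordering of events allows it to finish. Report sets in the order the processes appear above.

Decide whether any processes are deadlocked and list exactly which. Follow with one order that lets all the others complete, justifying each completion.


Nothing here is deadlocked.
Key observation: the waits form no ring: some process can always run, and its releases unblock the others one by one.
A valid finishing order for the others: echo, bravo, charlie, alpha, delta, india, foxtrot.
Walking it through:
  echo waits on nothing -> runs at once and releases m0 and m10
  bravo waits on nothing -> runs at once and releases m18 and m4
  charlie: everything it awaited (m10) is free; runs, freeing m16 and m17
  alpha: everything it awaited (m18) is free; runs, freeing m3
  delta: everything it awaited (m18, m17 and m3) is free; runs, freeing m6
  india: everything it awaited (m3) is free; runs, freeing m19 and m11
  foxtrot: everything it awaited (m6 and m11) is free; runs, freeing m13 and m1


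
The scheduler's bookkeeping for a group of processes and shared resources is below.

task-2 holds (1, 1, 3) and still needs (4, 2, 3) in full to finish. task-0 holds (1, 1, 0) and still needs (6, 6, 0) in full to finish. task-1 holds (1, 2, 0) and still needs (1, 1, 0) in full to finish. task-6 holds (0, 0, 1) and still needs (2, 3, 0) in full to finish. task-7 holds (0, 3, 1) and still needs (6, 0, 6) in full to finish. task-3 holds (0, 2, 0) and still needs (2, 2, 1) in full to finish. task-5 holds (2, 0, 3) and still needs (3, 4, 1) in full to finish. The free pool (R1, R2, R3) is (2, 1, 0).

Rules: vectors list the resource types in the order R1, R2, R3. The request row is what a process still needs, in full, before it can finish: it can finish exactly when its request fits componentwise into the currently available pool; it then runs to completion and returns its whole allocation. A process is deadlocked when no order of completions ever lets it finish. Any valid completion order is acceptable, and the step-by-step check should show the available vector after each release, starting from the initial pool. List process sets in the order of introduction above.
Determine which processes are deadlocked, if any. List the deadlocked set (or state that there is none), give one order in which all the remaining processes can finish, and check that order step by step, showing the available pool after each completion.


No process is deadlocked.
Key observation: beginning at task-1, releases accumulate fast enough that every process eventually fits.
A valid finishing order for the others: task-1, task-6, task-3, task-5, task-2, task-7, task-0. Step-by-step check:
  pool = (2, 1, 0)
  run task-1 (needs (1, 1, 0), free (2, 1, 0)); after release of (1, 2, 0) the pool is (3, 3, 0)
  run task-6 (needs (2, 3, 0), free (3, 3, 0)); after release of (0, 0, 1) the pool is (3, 3, 1)
  run task-3 (needs (2, 2, 1), free (3, 3, 1)); after release of (0, 2, 0) the pool is (3, 5, 1)
  run task-5 (needs (3, 4, 1), free (3, 5, 1)); after release of (2, 0, 3) the pool is (5, 5, 4)
  run task-2 (needs (4, 2, 3), free (5, 5, 4)); after release of (1, 1, 3) the pool is (6, 6, 7)
  run task-7 (needs (6, 0, 6), free (6, 6, 7)); after release of (0, 3, 1) the pool is (6, 9, 8)
  run task-0 (needs (6, 6, 0), free (6, 9, 8)); after release of (1, 1, 0) the pool is (7, 10, 8)


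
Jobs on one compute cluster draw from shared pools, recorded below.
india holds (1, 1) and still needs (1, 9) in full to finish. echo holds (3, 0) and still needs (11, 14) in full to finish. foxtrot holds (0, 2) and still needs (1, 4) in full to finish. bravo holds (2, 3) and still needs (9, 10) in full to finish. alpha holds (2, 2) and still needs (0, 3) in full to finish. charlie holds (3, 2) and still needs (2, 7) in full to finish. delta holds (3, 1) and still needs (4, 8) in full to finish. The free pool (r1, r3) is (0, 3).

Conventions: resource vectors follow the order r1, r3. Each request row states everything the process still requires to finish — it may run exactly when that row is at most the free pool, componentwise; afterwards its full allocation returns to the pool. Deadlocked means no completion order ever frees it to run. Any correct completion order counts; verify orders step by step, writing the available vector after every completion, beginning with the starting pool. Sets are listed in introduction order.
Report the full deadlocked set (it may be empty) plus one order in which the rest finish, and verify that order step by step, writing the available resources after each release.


Nothing here is deadlocked.
Key observation: alpha can run right away; the returned allocation unlocks the remaining processes in turn.
One completion order for the rest: alpha, foxtrot, charlie, india, delta, bravo, echo. Step-by-step check:
  pool = (0, 3)
  run alpha (needs (0, 3), free (0, 3)); after release of (2, 2) the pool is (2, 5)
  run foxtrot (needs (1, 4), free (2, 5)); after release of (0, 2) the pool is (2, 7)
  run charlie (needs (2, 7), free (2, 7)); after release of (3, 2) the pool is (5, 9)
  run india (needs (1, 9), free (5, 9)); after release of (1, 1) the pool is (6, 10)
  run delta (needs (4, 8), free (6, 10)); after release of (3, 1) the pool is (9, 11)
  run bravo (needs (9, 10), free (9, 11)); after release of (2, 3) the pool is (11, 14)
  run echo (needs (11, 14), free (11, 14)); after release of (3, 0) the pool is (14, 14)


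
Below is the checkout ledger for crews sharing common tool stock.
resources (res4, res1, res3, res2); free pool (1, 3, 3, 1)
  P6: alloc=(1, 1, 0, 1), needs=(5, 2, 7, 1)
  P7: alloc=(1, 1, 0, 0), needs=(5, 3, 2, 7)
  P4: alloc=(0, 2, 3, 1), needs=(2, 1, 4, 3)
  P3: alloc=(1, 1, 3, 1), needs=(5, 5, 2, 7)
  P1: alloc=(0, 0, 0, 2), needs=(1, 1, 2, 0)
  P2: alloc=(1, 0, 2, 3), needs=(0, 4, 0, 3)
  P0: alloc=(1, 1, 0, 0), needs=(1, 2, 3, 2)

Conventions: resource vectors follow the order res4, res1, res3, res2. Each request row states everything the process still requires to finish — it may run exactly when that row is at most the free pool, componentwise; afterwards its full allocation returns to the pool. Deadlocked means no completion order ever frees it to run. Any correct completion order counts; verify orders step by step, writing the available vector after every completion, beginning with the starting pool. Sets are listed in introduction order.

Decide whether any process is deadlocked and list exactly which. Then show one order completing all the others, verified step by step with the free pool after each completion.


The deadlocked set is P6, P7 and P3.
Key observation: no order helps: past P1, P0, P2, P4, the free pool tops out at (3, 6, 8, 7), below what each blocked process needs in res4.
One completion order for the rest: P1, P0, P2, P4. Check, step by step:
  pool = (1, 3, 3, 1)
  run P1 (needs (1, 1, 2, 0), free (1, 3, 3, 1)); after release of (0, 0, 0, 2) the pool is (1, 3, 3, 3)
  run P0 (needs (1, 2, 3, 2), free (1, 3, 3, 3)); after release of (1, 1, 0, 0) the pool is (2, 4, 3, 3)
  run P2 (needs (0, 4, 0, 3), free (2, 4, 3, 3)); after release of (1, 0, 2, 3) the pool is (3, 4, 5, 6)
  run P4 (needs (2, 1, 4, 3), free (3, 4, 5, 6)); after release of (0, 2, 3, 1) the pool is (3, 6, 8, 7)
The stuck group stays short no matter what:
  P6 still needs (5, 2, 7, 1) but only (3, 6, 8, 7) is free — short on res4
  P7 still needs (5, 3, 2, 7) but only (3, 6, 8, 7) is free — short on res4
  P3 still needs (5, 5, 2, 7) but only (3, 6, 8, 7) is free — short on res4


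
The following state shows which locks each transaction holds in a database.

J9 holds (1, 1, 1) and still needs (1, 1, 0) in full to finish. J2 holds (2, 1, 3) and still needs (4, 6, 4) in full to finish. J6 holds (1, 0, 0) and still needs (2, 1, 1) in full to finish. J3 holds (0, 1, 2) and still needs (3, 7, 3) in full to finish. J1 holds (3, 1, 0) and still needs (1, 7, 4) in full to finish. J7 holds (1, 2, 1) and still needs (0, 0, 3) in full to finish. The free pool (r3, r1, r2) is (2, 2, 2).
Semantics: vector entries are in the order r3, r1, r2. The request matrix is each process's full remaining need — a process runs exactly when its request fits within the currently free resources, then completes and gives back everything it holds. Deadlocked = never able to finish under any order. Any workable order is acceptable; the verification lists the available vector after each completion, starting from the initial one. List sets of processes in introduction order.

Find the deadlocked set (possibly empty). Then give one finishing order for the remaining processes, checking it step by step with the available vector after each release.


The deadlocked set is J2, J3 and J1.
Key observation: no order helps: past J9, J7, J6, the free pool tops out at (5, 5, 4), below what each blocked process needs in r1.
A valid finishing order for the others: J9, J7, J6. Verifying each step:
  pool = (2, 2, 2)
  run J9 (needs (1, 1, 0), free (2, 2, 2)); after release of (1, 1, 1) the pool is (3, 3, 3)
  run J7 (needs (0, 0, 3), free (3, 3, 3)); after release of (1, 2, 1) the pool is (4, 5, 4)
  run J6 (needs (2, 1, 1), free (4, 5, 4)); after release of (1, 0, 0) the pool is (5, 5, 4)
The stuck group stays short no matter what:
  J2 cannot run: need (4, 6, 4) vs free (5, 5, 4) (insufficient r1)
  J3 cannot run: need (3, 7, 3) vs free (5, 5, 4) (insufficient r1)
  J1 cannot run: need (1, 7, 4) vs free (5, 5, 4) (insufficient r1)


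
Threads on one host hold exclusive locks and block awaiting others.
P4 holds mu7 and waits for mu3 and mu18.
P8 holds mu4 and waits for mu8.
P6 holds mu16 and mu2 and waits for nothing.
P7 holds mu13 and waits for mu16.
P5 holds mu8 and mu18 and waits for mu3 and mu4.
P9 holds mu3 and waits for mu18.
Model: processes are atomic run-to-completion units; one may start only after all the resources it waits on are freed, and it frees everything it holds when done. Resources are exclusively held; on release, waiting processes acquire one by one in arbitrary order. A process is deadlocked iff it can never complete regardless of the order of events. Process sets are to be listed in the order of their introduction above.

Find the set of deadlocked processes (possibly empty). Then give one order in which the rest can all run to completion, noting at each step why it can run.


Deadlocked set: P4, P8, P5 and P9.
Key observation: the loop P5 -> P8 -> P5 blocks itself forever; P9 is caught in further circular waits and P4 waits into the deadlock from upstream.
The rest can finish in the order P6, P7.
Walking it through:
  P6: no waits; runs immediately, freeing mu16 and mu2
  P7: everything it awaited (mu16) is free; runs, freeing mu13


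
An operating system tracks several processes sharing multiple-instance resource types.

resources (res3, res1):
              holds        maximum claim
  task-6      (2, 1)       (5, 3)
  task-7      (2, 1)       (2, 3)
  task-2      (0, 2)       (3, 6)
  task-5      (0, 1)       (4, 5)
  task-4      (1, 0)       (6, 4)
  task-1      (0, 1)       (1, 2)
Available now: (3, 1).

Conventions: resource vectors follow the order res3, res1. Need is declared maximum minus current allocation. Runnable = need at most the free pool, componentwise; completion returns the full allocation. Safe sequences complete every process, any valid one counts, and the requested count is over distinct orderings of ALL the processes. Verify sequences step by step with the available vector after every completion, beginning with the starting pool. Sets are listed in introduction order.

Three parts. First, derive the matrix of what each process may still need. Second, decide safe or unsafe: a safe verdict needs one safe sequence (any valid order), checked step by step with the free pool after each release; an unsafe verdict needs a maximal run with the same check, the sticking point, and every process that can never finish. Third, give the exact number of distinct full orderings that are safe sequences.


(1) Outstanding need per process (order res3, res1):
  task-6: (3, 2)
  task-7: (0, 2)
  task-2: (3, 4)
  task-5: (4, 4)
  task-4: (5, 4)
  task-1: (1, 1)
(2) SAFE, for example via the order task-1, task-7, task-6, task-5, task-4, task-2.
Key observation: the first exact fit in this order is task-1 — it needs (1, 1) with (3, 1) free, meeting a requested resource to the last unit.
Verifying each step:
  pool = (3, 1)
  task-1: need (1, 1) fits (3, 1); releases (0, 1), pool now (3, 2)
  task-7: need (0, 2) fits (3, 2); releases (2, 1), pool now (5, 3)
  task-6: need (3, 2) fits (5, 3); releases (2, 1), pool now (7, 4)
  task-5: need (4, 4) fits (7, 4); releases (0, 1), pool now (7, 5)
  task-4: need (5, 4) fits (7, 5); releases (1, 0), pool now (8, 5)
  task-2: need (3, 4) fits (8, 5); releases (0, 2), pool now (8, 7)
(3) The exact count: 12 of the possible complete orderings are safe sequences.


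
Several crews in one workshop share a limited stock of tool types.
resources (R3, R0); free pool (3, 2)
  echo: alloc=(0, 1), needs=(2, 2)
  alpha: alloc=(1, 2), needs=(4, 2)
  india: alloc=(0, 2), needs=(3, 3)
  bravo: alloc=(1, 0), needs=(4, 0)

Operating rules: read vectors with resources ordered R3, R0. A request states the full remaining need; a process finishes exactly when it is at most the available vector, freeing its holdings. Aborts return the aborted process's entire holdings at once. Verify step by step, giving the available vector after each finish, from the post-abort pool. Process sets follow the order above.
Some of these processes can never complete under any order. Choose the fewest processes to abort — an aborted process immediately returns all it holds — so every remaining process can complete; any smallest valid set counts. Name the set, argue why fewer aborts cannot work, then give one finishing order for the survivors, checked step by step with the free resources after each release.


Minimum abort set: alpha.
Key observation: bravo had no path to completion before; after the abort of alpha ((1, 2) returned), step 1 is where it fits.
Why nothing smaller works: aborting no one leaves the state deadlocked as given.
The survivors complete as bravo, echo, india. Step-by-step check (starting from the post-abort pool):
  pool = (4, 4)
  run bravo (needs (4, 0), free (4, 4)); after release of (1, 0) the pool is (5, 4)
  run echo (needs (2, 2), free (5, 4)); after release of (0, 1) the pool is (5, 5)
  run india (needs (3, 3), free (5, 5)); after release of (0, 2) the pool is (5, 7)


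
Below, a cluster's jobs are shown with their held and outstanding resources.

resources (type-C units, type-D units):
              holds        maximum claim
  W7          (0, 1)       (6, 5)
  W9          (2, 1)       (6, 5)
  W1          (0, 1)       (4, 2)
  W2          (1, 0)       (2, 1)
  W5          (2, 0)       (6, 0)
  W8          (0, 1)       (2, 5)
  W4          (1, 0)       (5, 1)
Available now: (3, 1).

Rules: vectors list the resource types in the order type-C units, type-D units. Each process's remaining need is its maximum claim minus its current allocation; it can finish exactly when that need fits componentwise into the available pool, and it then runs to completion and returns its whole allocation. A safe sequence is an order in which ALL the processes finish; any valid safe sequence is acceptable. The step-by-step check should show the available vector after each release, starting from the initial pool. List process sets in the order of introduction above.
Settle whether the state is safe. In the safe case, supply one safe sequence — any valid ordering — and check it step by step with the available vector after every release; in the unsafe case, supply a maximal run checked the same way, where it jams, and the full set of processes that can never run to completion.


The state is UNSAFE.
Key observation: once W2, W1, W4, W5 finish, the pool peaks at (7, 2) — and every remaining process still needs more type-D units than that.
A maximal execution: W2, W1, W4, W5 — then nothing else fits. Walking it through:
  pool = (3, 1)
  W2 needs (1, 1) <= (3, 1) -> finishes; pool += (1, 0) = (4, 1)
  W1 needs (4, 1) <= (4, 1) -> finishes; pool += (0, 1) = (4, 2)
  W4 needs (4, 1) <= (4, 2) -> finishes; pool += (1, 0) = (5, 2)
  W5 needs (4, 0) <= (5, 2) -> finishes; pool += (2, 0) = (7, 2)
  W7 cannot run: need (6, 4) vs free (7, 2) (insufficient type-D units)
  W9 cannot run: need (4, 4) vs free (7, 2) (insufficient type-D units)
  W8 cannot run: need (2, 4) vs free (7, 2) (insufficient type-D units)
Never able to finish: W7, W9 and W8.


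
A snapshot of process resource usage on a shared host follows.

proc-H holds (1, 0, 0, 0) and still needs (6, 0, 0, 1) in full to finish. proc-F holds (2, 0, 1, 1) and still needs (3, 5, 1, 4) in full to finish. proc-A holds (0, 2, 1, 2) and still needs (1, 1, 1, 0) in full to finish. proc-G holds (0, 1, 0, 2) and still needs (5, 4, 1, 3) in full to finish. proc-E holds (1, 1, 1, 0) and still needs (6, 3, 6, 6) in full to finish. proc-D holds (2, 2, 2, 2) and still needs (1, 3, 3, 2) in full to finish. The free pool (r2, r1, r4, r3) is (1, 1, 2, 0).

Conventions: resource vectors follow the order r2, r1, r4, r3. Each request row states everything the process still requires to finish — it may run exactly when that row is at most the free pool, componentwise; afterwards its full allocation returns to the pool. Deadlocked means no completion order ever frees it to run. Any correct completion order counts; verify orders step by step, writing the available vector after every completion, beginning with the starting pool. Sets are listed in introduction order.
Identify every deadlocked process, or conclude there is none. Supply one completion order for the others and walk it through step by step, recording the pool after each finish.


The deadlocked set is proc-H and proc-E.
Key observation: proc-A, proc-D, proc-F, proc-G can finish, but then (5, 6, 6, 7) is all there is, and the blocked group's r2 demands exceed it.
A valid finishing order for the others: proc-A, proc-D, proc-F, proc-G. Check, step by step:
  pool = (1, 1, 2, 0)
  proc-A needs (1, 1, 1, 0) <= (1, 1, 2, 0) -> finishes; pool += (0, 2, 1, 2) = (1, 3, 3, 2)
  proc-D needs (1, 3, 3, 2) <= (1, 3, 3, 2) -> finishes; pool += (2, 2, 2, 2) = (3, 5, 5, 4)
  proc-F needs (3, 5, 1, 4) <= (3, 5, 5, 4) -> finishes; pool += (2, 0, 1, 1) = (5, 5, 6, 5)
  proc-G needs (5, 4, 1, 3) <= (5, 5, 6, 5) -> finishes; pool += (0, 1, 0, 2) = (5, 6, 6, 7)
The stuck group stays short no matter what:
  proc-H still needs (6, 0, 0, 1) but only (5, 6, 6, 7) is free — short on r2
  proc-E still needs (6, 3, 6, 6) but only (5, 6, 6, 7) is free — short on r2


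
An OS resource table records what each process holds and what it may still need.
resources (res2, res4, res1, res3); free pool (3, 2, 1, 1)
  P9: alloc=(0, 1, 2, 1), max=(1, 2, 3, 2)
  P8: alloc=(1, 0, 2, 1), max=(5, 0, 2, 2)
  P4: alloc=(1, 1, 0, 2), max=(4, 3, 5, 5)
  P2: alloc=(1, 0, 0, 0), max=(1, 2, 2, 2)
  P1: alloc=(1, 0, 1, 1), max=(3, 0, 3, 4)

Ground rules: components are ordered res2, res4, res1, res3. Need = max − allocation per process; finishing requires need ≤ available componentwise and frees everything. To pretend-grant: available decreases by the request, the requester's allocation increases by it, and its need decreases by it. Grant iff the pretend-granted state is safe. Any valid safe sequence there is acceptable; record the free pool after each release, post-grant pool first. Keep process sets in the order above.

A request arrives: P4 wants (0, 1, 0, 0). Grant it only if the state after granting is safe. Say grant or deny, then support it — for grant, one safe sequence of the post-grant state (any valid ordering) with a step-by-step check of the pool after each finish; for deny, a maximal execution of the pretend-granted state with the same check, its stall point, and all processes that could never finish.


GRANT — the state after the grant stays safe, e.g. via P9, P2, P8, P1, P4.
Key observation: with (3, 1, 1, 1) left after the transfer, P9 can run at once — the state stays safe.
Step-by-step check of the post-grant state:
  pool = (3, 1, 1, 1)
  P9: need (1, 1, 1, 1) fits (3, 1, 1, 1); releases (0, 1, 2, 1), pool now (3, 2, 3, 2)
  P2: need (0, 2, 2, 2) fits (3, 2, 3, 2); releases (1, 0, 0, 0), pool now (4, 2, 3, 2)
  P8: need (4, 0, 0, 1) fits (4, 2, 3, 2); releases (1, 0, 2, 1), pool now (5, 2, 5, 3)
  P1: need (2, 0, 2, 3) fits (5, 2, 5, 3); releases (1, 0, 1, 1), pool now (6, 2, 6, 4)
  P4: need (3, 1, 5, 3) fits (6, 2, 6, 4); releases (1, 2, 0, 2), pool now (7, 4, 6, 6)


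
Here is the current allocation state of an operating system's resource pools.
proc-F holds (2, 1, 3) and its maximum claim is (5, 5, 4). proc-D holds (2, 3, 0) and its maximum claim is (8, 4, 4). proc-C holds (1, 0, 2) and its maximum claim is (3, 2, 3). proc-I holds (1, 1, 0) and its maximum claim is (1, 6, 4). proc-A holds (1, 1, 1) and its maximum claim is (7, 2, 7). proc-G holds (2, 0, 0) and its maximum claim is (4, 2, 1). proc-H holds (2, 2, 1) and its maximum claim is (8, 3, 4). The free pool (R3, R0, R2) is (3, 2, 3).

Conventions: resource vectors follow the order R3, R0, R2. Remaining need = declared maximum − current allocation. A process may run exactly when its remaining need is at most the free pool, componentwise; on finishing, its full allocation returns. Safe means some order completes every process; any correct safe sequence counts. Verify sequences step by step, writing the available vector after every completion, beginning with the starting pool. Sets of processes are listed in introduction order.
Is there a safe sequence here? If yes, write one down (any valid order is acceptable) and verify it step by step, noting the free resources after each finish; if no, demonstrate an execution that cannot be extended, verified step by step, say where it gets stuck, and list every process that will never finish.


SAFE — a valid safe sequence is proc-G, proc-C, proc-D, proc-H, proc-F, proc-A, proc-I.
Key observation: at proc-G the run first touches a limit — (2, 2, 1) against (3, 2, 3), exact on a resource it actually requests.
Walking it through:
  pool = (3, 2, 3)
  run proc-G (needs (2, 2, 1), free (3, 2, 3)); after release of (2, 0, 0) the pool is (5, 2, 3)
  run proc-C (needs (2, 2, 1), free (5, 2, 3)); after release of (1, 0, 2) the pool is (6, 2, 5)
  run proc-D (needs (6, 1, 4), free (6, 2, 5)); after release of (2, 3, 0) the pool is (8, 5, 5)
  run proc-H (needs (6, 1, 3), free (8, 5, 5)); after release of (2, 2, 1) the pool is (10, 7, 6)
  run proc-F (needs (3, 4, 1), free (10, 7, 6)); after release of (2, 1, 3) the pool is (12, 8, 9)
  run proc-A (needs (6, 1, 6), free (12, 8, 9)); after release of (1, 1, 1) the pool is (13, 9, 10)
  run proc-I (needs (0, 5, 4), free (13, 9, 10)); after release of (1, 1, 0) the pool is (14, 10, 10)


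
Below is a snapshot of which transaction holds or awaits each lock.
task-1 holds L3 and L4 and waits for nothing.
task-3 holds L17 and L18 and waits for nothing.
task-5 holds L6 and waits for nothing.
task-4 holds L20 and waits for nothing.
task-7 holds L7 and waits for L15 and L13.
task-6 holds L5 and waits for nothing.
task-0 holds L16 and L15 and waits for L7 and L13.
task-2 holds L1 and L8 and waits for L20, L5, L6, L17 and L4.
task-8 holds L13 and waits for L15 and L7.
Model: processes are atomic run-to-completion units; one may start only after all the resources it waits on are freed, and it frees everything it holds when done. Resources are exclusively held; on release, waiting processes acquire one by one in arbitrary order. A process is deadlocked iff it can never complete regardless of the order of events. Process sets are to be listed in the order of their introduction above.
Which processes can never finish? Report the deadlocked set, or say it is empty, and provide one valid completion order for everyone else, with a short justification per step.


Deadlocked set: task-7, task-0 and task-8.
Key observation: the waits loop around task-7 -> task-0 -> task-7 with no way out; task-8 is caught in further circular waits.
A valid finishing order for the others: task-4, task-5, task-3, task-6, task-1, task-2.
Verifying each step:
  task-4 waits on nothing -> runs at once and releases L20
  task-5 waits on nothing -> runs at once and releases L6
  task-3 waits on nothing -> runs at once and releases L17 and L18
  task-6 waits on nothing -> runs at once and releases L5
  task-1 waits on nothing -> runs at once and releases L3 and L4
  task-2: everything it awaited (L20, L5, L6, L17 and L4) is free; runs, freeing L1 and L8


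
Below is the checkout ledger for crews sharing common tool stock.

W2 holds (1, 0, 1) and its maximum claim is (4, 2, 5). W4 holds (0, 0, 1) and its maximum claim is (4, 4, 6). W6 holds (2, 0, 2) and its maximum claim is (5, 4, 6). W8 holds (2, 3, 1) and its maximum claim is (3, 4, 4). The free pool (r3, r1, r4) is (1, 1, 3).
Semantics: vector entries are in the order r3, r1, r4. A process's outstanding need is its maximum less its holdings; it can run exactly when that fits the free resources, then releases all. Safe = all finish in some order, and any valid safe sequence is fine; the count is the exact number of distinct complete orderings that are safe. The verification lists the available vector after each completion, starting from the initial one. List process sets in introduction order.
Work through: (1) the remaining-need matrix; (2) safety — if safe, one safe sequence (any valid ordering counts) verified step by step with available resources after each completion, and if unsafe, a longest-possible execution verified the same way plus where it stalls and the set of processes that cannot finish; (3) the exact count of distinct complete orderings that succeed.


(1) Outstanding need per process (order r3, r1, r4):
  W2: (3, 2, 4)
  W4: (4, 4, 5)
  W6: (3, 4, 4)
  W8: (1, 1, 3)
(2) SAFE, for example via the order W8, W2, W6, W4.
Key observation: the first exact fit in this order is W8 — it needs (1, 1, 3) with (1, 1, 3) free, meeting a requested resource to the last unit.
Walking it through:
  pool = (1, 1, 3)
  W8 needs (1, 1, 3) <= (1, 1, 3) -> finishes; pool += (2, 3, 1) = (3, 4, 4)
  W2 needs (3, 2, 4) <= (3, 4, 4) -> finishes; pool += (1, 0, 1) = (4, 4, 5)
  W6 needs (3, 4, 4) <= (4, 4, 5) -> finishes; pool += (2, 0, 2) = (6, 4, 7)
  W4 needs (4, 4, 5) <= (6, 4, 7) -> finishes; pool += (0, 0, 1) = (6, 4, 8)
(3) The exact count: 4 of the possible complete orderings are safe sequences.
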